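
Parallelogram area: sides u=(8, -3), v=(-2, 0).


|u x v| = |8*0 - (-3)*(-2)|
= |0 - 6| = 6

6


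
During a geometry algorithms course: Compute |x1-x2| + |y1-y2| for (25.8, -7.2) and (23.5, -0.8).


|25.8-23.5| + |(-7.2)-(-0.8)| = 2.3 + 6.4 = 8.7

8.7


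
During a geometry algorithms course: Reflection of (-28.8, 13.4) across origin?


Reflection over origin: (x,y) -> (-x,-y)
(-28.8, 13.4) -> (28.8, -13.4)

(28.8, -13.4)


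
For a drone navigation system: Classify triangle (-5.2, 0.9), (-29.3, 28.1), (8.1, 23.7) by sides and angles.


Side lengths squared: AB^2=1320.65, BC^2=1418.12, CA^2=696.73
Sorted: [696.73, 1320.65, 1418.12]
By sides: Scalene, By angles: Acute

Scalene, Acute


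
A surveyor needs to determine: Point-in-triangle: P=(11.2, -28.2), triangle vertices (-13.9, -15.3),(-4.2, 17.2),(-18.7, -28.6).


Cross products: AB x AP = -940.88, BC x BP = 1363.62, CA x CP = -395.75
All same sign? no

No, outside


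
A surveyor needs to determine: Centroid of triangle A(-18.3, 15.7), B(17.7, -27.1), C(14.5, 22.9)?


Centroid = ((x_A+x_B+x_C)/3, (y_A+y_B+y_C)/3)
= (((-18.3)+17.7+14.5)/3, (15.7+(-27.1)+22.9)/3)
= (4.6333, 3.8333)

(4.6333, 3.8333)


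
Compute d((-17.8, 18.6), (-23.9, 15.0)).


dx=-6.1, dy=-3.6
d^2 = (-6.1)^2 + (-3.6)^2 = 50.17
d = sqrt(50.17) = 7.0831

7.0831


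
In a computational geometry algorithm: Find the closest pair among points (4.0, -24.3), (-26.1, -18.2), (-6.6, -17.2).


d(P0,P1) = 30.7119, d(P0,P2) = 12.7581, d(P1,P2) = 19.5256
Closest: P0 and P2

Closest pair: (4.0, -24.3) and (-6.6, -17.2), distance = 12.7581


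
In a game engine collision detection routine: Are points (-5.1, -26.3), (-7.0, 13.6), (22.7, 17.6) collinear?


Cross product: ((-7)-(-5.1))*(17.6-(-26.3)) - (13.6-(-26.3))*(22.7-(-5.1))
= -1192.63

No, not collinear


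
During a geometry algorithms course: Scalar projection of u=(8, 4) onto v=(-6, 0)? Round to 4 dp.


u.v = -48, |v| = sqrt(36) = 6
Scalar projection = u.v / |v| = -48 / sqrt(36) = -8

-8


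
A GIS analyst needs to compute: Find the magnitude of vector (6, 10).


|u| = sqrt(6^2 + 10^2) = sqrt(136) = 11.6619

11.6619


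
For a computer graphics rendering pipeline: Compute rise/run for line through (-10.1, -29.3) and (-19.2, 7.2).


slope = (y2-y1)/(x2-x1) = (7.2-(-29.3))/((-19.2)-(-10.1)) = 36.5/(-9.1) = -4.011

-4.011


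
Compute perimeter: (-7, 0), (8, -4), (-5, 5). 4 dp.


Sides: (-7, 0)->(8, -4): sqrt(241) = 15.524175, (8, -4)->(-5, 5): sqrt(250) = 15.811388, (-5, 5)->(-7, 0): sqrt(29) = 5.385165
Sum = 36.720728
Perimeter = 36.7207

36.7207


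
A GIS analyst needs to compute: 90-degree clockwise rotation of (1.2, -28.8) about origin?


90° CW: (x,y) -> (y, -x)
(1.2,-28.8) -> (-28.8, -1.2)

(-28.8, -1.2)


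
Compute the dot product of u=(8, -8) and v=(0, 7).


u . v = u_x*v_x + u_y*v_y = 8*0 + (-8)*7
= 0 + (-56) = -56

-56


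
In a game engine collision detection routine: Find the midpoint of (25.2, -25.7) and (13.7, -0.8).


M = ((25.2+13.7)/2, ((-25.7)+(-0.8))/2)
= (19.45, -13.25)

(19.45, -13.25)


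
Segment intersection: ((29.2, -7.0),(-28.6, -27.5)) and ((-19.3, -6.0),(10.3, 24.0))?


Cross products: d1=-1484.6, d2=-357.4, d3=-1052.05, d4=-2179.25
d1*d2 < 0 and d3*d4 < 0? no

No, they don't intersect


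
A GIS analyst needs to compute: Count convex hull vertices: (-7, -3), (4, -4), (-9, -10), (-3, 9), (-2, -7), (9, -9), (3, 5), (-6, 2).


Convex hull vertices (CCW): (-9, -10), (9, -9), (3, 5), (-3, 9), (-6, 2)
Count = 5

5


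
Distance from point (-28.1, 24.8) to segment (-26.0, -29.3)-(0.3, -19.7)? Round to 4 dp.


Project P onto AB: t = 0.5921 (clamped to [0,1])
Closest point on segment: (-10.4274, -23.6157)
Distance: 51.5403

51.5403


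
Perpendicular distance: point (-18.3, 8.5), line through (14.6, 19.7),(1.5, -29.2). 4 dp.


|cross product| = 1462.09
|line direction| = sqrt(2562.82) = 50.6243
Distance = 1462.09/sqrt(2562.82) = 28.8812

28.8812


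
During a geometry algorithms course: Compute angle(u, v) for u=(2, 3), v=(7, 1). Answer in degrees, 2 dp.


u.v = 17, |u| = sqrt(13) = 3.6056, |v| = sqrt(50) = 7.0711
cos(theta) = u.v/(|u||v|) = 17/sqrt(650) = 0.666795
theta = acos(0.666795) = 48.18 degrees

48.18 degrees


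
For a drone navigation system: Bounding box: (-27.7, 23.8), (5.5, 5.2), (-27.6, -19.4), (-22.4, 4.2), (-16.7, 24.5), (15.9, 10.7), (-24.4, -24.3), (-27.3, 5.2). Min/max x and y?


x range: [-27.7, 15.9]
y range: [-24.3, 24.5]
Bounding box: (-27.7,-24.3) to (15.9,24.5)

(-27.7,-24.3) to (15.9,24.5)


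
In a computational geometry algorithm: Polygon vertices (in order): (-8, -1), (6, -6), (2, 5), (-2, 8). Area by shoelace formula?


Shoelace sum: ((-8)*(-6) - 6*(-1)) + (6*5 - 2*(-6)) + (2*8 - (-2)*5) + ((-2)*(-1) - (-8)*8)
= 188
Area = |188|/2 = 94

94


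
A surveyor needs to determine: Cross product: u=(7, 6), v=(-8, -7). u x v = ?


u x v = u_x*v_y - u_y*v_x = 7*(-7) - 6*(-8)
= (-49) - (-48) = -1

-1


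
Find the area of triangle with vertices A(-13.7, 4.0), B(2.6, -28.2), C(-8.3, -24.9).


Area = |x_A(y_B-y_C) + x_B(y_C-y_A) + x_C(y_A-y_B)|/2
= |45.21 + (-75.14) + (-267.26)|/2
= 297.19/2 = 148.595

148.595


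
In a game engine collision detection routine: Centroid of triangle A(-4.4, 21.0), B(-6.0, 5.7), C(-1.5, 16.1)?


Centroid = ((x_A+x_B+x_C)/3, (y_A+y_B+y_C)/3)
= (((-4.4)+(-6)+(-1.5))/3, (21+5.7+16.1)/3)
= (-3.9667, 14.2667)

(-3.9667, 14.2667)


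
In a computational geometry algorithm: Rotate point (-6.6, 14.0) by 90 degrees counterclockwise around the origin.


90° CCW: (x,y) -> (-y, x)
(-6.6,14) -> (-14, -6.6)

(-14, -6.6)


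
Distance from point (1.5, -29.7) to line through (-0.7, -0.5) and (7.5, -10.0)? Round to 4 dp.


|cross product| = 218.54
|line direction| = sqrt(157.49) = 12.5495
Distance = 218.54/sqrt(157.49) = 17.4142

17.4142


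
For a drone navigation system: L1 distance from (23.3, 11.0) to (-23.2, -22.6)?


|23.3-(-23.2)| + |11-(-22.6)| = 46.5 + 33.6 = 80.1

80.1


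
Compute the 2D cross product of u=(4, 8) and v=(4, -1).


u x v = u_x*v_y - u_y*v_x = 4*(-1) - 8*4
= (-4) - 32 = -36

-36


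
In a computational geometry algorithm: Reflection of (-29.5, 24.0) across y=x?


Reflection over y=x: (x,y) -> (y,x)
(-29.5, 24) -> (24, -29.5)

(24, -29.5)


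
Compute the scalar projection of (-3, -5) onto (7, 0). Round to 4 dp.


u.v = -21, |v| = sqrt(49) = 7
Scalar projection = u.v / |v| = -21 / sqrt(49) = -3

-3


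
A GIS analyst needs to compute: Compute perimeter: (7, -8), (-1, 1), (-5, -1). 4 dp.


Sides: (7, -8)->(-1, 1): sqrt(145) = 12.041595, (-1, 1)->(-5, -1): sqrt(20) = 4.472136, (-5, -1)->(7, -8): sqrt(193) = 13.892444
Sum = 30.406175
Perimeter = 30.4062

30.4062


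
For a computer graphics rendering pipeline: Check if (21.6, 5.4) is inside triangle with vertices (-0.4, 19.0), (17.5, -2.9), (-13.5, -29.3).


Cross products: AB x AP = 238.36, BC x BP = -149.06, CA x CP = -1240.76
All same sign? no

No, outside


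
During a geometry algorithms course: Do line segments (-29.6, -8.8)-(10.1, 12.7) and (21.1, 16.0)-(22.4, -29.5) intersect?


Cross products: d1=-2339.09, d2=-504.79, d3=-105.49, d4=-1939.79
d1*d2 < 0 and d3*d4 < 0? no

No, they don't intersect


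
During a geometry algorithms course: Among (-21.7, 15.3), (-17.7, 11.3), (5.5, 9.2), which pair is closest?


d(P0,P1) = 5.6569, d(P0,P2) = 27.8756, d(P1,P2) = 23.2948
Closest: P0 and P1

Closest pair: (-21.7, 15.3) and (-17.7, 11.3), distance = 5.6569


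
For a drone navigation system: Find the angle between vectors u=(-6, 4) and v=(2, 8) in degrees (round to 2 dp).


u.v = 20, |u| = sqrt(52) = 7.2111, |v| = sqrt(68) = 8.2462
cos(theta) = u.v/(|u||v|) = 20/sqrt(3536) = 0.336336
theta = acos(0.336336) = 70.35 degrees

70.35 degrees


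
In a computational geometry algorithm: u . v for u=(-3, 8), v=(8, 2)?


u . v = u_x*v_x + u_y*v_y = (-3)*8 + 8*2
= (-24) + 16 = -8

-8


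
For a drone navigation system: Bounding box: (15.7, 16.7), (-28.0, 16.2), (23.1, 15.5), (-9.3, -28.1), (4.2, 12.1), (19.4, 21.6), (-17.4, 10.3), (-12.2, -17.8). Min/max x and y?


x range: [-28, 23.1]
y range: [-28.1, 21.6]
Bounding box: (-28,-28.1) to (23.1,21.6)

(-28,-28.1) to (23.1,21.6)


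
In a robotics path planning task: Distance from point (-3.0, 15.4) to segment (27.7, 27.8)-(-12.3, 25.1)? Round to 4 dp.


Project P onto AB: t = 0.7848 (clamped to [0,1])
Closest point on segment: (-3.694, 25.6809)
Distance: 10.3043

10.3043


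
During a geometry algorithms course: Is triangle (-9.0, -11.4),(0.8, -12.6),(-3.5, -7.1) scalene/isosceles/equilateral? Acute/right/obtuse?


Side lengths squared: AB^2=97.48, BC^2=48.74, CA^2=48.74
Sorted: [48.74, 48.74, 97.48]
By sides: Isosceles, By angles: Right

Isosceles, Right


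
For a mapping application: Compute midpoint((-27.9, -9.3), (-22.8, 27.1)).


M = (((-27.9)+(-22.8))/2, ((-9.3)+27.1)/2)
= (-25.35, 8.9)

(-25.35, 8.9)


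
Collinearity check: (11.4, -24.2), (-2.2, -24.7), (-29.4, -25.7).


Cross product: ((-2.2)-11.4)*((-25.7)-(-24.2)) - ((-24.7)-(-24.2))*((-29.4)-11.4)
= 0

Yes, collinear


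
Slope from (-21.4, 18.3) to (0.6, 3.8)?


slope = (y2-y1)/(x2-x1) = (3.8-18.3)/(0.6-(-21.4)) = (-14.5)/22 = -0.6591

-0.6591


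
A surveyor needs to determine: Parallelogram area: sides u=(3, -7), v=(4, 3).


|u x v| = |3*3 - (-7)*4|
= |9 - (-28)| = 37

37


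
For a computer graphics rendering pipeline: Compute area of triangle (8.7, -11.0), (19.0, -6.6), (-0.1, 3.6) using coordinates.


Area = |x_A(y_B-y_C) + x_B(y_C-y_A) + x_C(y_A-y_B)|/2
= |(-88.74) + 277.4 + 0.44|/2
= 189.1/2 = 94.55

94.55


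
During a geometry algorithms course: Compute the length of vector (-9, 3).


|u| = sqrt((-9)^2 + 3^2) = sqrt(90) = 9.4868

9.4868


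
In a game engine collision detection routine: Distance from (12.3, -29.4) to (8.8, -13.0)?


dx=-3.5, dy=16.4
d^2 = (-3.5)^2 + 16.4^2 = 281.21
d = sqrt(281.21) = 16.7693

16.7693


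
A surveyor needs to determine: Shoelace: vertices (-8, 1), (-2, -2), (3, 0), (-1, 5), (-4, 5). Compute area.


Shoelace sum: ((-8)*(-2) - (-2)*1) + ((-2)*0 - 3*(-2)) + (3*5 - (-1)*0) + ((-1)*5 - (-4)*5) + ((-4)*1 - (-8)*5)
= 90
Area = |90|/2 = 45

45


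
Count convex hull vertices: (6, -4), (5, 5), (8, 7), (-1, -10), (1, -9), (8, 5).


Convex hull vertices (CCW): (-1, -10), (1, -9), (6, -4), (8, 5), (8, 7), (5, 5)
Count = 6

6


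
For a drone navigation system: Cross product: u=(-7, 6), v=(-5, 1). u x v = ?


u x v = u_x*v_y - u_y*v_x = (-7)*1 - 6*(-5)
= (-7) - (-30) = 23

23


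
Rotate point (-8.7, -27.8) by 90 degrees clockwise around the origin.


90° CW: (x,y) -> (y, -x)
(-8.7,-27.8) -> (-27.8, 8.7)

(-27.8, 8.7)


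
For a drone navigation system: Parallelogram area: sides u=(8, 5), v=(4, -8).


|u x v| = |8*(-8) - 5*4|
= |(-64) - 20| = 84

84


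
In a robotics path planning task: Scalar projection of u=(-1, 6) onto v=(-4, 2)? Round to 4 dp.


u.v = 16, |v| = sqrt(20) = 4.4721
Scalar projection = u.v / |v| = 16 / sqrt(20) = 3.5777

3.5777


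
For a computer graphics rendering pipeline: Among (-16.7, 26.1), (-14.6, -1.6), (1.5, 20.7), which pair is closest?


d(P0,P1) = 27.7795, d(P0,P2) = 18.9842, d(P1,P2) = 27.5045
Closest: P0 and P2

Closest pair: (-16.7, 26.1) and (1.5, 20.7), distance = 18.9842


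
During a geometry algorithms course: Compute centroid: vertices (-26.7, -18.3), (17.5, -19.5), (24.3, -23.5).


Centroid = ((x_A+x_B+x_C)/3, (y_A+y_B+y_C)/3)
= (((-26.7)+17.5+24.3)/3, ((-18.3)+(-19.5)+(-23.5))/3)
= (5.0333, -20.4333)

(5.0333, -20.4333)


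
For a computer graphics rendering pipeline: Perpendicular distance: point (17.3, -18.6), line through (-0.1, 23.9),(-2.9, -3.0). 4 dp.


|cross product| = 587.06
|line direction| = sqrt(731.45) = 27.0453
Distance = 587.06/sqrt(731.45) = 21.7065

21.7065


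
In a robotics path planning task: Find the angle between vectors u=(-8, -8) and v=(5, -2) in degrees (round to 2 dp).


u.v = -24, |u| = sqrt(128) = 11.3137, |v| = sqrt(29) = 5.3852
cos(theta) = u.v/(|u||v|) = -24/sqrt(3712) = -0.393919
theta = acos(-0.393919) = 113.2 degrees

113.2 degrees


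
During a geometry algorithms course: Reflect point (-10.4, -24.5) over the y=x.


Reflection over y=x: (x,y) -> (y,x)
(-10.4, -24.5) -> (-24.5, -10.4)

(-24.5, -10.4)


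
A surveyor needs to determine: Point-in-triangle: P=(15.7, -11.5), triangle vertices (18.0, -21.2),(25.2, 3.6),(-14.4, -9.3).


Cross products: AB x AP = 126.88, BC x BP = 475.41, CA x CP = 286.91
All same sign? yes

Yes, inside


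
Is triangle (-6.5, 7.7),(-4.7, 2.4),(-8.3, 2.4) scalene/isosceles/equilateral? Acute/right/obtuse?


Side lengths squared: AB^2=31.33, BC^2=12.96, CA^2=31.33
Sorted: [12.96, 31.33, 31.33]
By sides: Isosceles, By angles: Acute

Isosceles, Acute


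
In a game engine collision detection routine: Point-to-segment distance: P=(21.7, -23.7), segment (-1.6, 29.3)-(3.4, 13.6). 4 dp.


Project P onto AB: t = 1 (clamped to [0,1])
Closest point on segment: (3.4, 13.6)
Distance: 41.5473

41.5473


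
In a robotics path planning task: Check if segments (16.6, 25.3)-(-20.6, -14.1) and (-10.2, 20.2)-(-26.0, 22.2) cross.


Cross products: d1=-134.18, d2=562.74, d3=-866.2, d4=-1563.12
d1*d2 < 0 and d3*d4 < 0? no

No, they don't intersect


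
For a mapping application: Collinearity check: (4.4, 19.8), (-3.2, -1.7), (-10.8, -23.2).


Cross product: ((-3.2)-4.4)*((-23.2)-19.8) - ((-1.7)-19.8)*((-10.8)-4.4)
= 0

Yes, collinear


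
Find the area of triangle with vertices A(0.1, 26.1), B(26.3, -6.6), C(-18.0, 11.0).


Area = |x_A(y_B-y_C) + x_B(y_C-y_A) + x_C(y_A-y_B)|/2
= |(-1.76) + (-397.13) + (-588.6)|/2
= 987.49/2 = 493.745

493.745


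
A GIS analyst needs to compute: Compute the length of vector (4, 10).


|u| = sqrt(4^2 + 10^2) = sqrt(116) = 10.7703

10.7703


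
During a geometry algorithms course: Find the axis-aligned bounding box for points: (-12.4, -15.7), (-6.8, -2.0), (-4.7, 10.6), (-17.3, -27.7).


x range: [-17.3, -4.7]
y range: [-27.7, 10.6]
Bounding box: (-17.3,-27.7) to (-4.7,10.6)

(-17.3,-27.7) to (-4.7,10.6)


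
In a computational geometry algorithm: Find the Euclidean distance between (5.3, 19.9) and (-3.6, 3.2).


dx=-8.9, dy=-16.7
d^2 = (-8.9)^2 + (-16.7)^2 = 358.1
d = sqrt(358.1) = 18.9235

18.9235


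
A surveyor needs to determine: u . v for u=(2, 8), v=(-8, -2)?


u . v = u_x*v_x + u_y*v_y = 2*(-8) + 8*(-2)
= (-16) + (-16) = -32

-32


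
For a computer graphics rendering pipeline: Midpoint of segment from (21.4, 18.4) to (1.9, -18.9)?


M = ((21.4+1.9)/2, (18.4+(-18.9))/2)
= (11.65, -0.25)

(11.65, -0.25)


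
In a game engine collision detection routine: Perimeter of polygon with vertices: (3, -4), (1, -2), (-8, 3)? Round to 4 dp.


Sides: (3, -4)->(1, -2): sqrt(8) = 2.828427, (1, -2)->(-8, 3): sqrt(106) = 10.29563, (-8, 3)->(3, -4): sqrt(170) = 13.038405
Sum = 26.162462
Perimeter = 26.1625

26.1625


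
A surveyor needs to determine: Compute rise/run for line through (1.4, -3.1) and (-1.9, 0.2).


slope = (y2-y1)/(x2-x1) = (0.2-(-3.1))/((-1.9)-1.4) = 3.3/(-3.3) = -1

-1


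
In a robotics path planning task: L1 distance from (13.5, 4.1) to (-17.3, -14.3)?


|13.5-(-17.3)| + |4.1-(-14.3)| = 30.8 + 18.4 = 49.2

49.2


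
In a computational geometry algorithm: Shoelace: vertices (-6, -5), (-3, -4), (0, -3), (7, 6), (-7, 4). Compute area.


Shoelace sum: ((-6)*(-4) - (-3)*(-5)) + ((-3)*(-3) - 0*(-4)) + (0*6 - 7*(-3)) + (7*4 - (-7)*6) + ((-7)*(-5) - (-6)*4)
= 168
Area = |168|/2 = 84

84


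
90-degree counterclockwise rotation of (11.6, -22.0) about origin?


90° CCW: (x,y) -> (-y, x)
(11.6,-22) -> (22, 11.6)

(22, 11.6)


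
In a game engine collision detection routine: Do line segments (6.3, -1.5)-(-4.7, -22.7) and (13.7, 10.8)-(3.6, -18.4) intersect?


Cross products: d1=-91.85, d2=-198.93, d3=21.58, d4=128.66
d1*d2 < 0 and d3*d4 < 0? no

No, they don't intersect


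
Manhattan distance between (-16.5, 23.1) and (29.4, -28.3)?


|(-16.5)-29.4| + |23.1-(-28.3)| = 45.9 + 51.4 = 97.3

97.3


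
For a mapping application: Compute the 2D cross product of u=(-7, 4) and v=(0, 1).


u x v = u_x*v_y - u_y*v_x = (-7)*1 - 4*0
= (-7) - 0 = -7

-7


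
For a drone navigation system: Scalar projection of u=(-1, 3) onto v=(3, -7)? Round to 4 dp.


u.v = -24, |v| = sqrt(58) = 7.6158
Scalar projection = u.v / |v| = -24 / sqrt(58) = -3.1514

-3.1514


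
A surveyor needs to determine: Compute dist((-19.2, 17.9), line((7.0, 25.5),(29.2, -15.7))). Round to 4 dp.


|cross product| = 1248.16
|line direction| = sqrt(2190.28) = 46.8004
Distance = 1248.16/sqrt(2190.28) = 26.6698

26.6698


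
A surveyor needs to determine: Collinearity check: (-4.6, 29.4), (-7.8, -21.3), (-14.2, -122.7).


Cross product: ((-7.8)-(-4.6))*((-122.7)-29.4) - ((-21.3)-29.4)*((-14.2)-(-4.6))
= 0

Yes, collinear


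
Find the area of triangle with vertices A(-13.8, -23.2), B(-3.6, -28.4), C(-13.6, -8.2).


Area = |x_A(y_B-y_C) + x_B(y_C-y_A) + x_C(y_A-y_B)|/2
= |278.76 + (-54) + (-70.72)|/2
= 154.04/2 = 77.02

77.02


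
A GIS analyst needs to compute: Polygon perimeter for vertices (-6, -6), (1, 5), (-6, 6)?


Sides: (-6, -6)->(1, 5): sqrt(170) = 13.038405, (1, 5)->(-6, 6): sqrt(50) = 7.071068, (-6, 6)->(-6, -6): sqrt(144) = 12
Sum = 32.109473
Perimeter = 32.1095

32.1095


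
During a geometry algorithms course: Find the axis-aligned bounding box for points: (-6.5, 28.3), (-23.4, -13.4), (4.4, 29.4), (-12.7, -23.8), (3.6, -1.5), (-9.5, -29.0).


x range: [-23.4, 4.4]
y range: [-29, 29.4]
Bounding box: (-23.4,-29) to (4.4,29.4)

(-23.4,-29) to (4.4,29.4)


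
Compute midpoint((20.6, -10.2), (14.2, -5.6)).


M = ((20.6+14.2)/2, ((-10.2)+(-5.6))/2)
= (17.4, -7.9)

(17.4, -7.9)


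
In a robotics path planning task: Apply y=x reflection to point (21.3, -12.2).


Reflection over y=x: (x,y) -> (y,x)
(21.3, -12.2) -> (-12.2, 21.3)

(-12.2, 21.3)


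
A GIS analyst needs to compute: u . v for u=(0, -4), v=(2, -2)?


u . v = u_x*v_x + u_y*v_y = 0*2 + (-4)*(-2)
= 0 + 8 = 8

8


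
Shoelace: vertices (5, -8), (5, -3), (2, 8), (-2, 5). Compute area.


Shoelace sum: (5*(-3) - 5*(-8)) + (5*8 - 2*(-3)) + (2*5 - (-2)*8) + ((-2)*(-8) - 5*5)
= 88
Area = |88|/2 = 44

44


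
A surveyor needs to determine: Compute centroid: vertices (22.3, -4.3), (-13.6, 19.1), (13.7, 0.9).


Centroid = ((x_A+x_B+x_C)/3, (y_A+y_B+y_C)/3)
= ((22.3+(-13.6)+13.7)/3, ((-4.3)+19.1+0.9)/3)
= (7.4667, 5.2333)

(7.4667, 5.2333)


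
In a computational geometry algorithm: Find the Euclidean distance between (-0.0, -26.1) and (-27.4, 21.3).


dx=-27.4, dy=47.4
d^2 = (-27.4)^2 + 47.4^2 = 2997.52
d = sqrt(2997.52) = 54.7496

54.7496


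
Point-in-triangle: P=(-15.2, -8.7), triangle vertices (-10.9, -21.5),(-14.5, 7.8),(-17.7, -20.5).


Cross products: AB x AP = 79.91, BC x BP = 32.99, CA x CP = 82.74
All same sign? yes

Yes, inside


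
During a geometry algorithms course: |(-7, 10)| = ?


|u| = sqrt((-7)^2 + 10^2) = sqrt(149) = 12.2066

12.2066


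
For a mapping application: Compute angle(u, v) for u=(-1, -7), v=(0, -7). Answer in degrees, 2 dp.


u.v = 49, |u| = sqrt(50) = 7.0711, |v| = sqrt(49) = 7
cos(theta) = u.v/(|u||v|) = 49/sqrt(2450) = 0.989949
theta = acos(0.989949) = 8.13 degrees

8.13 degrees


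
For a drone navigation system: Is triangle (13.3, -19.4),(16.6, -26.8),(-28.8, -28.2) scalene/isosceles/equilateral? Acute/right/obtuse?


Side lengths squared: AB^2=65.65, BC^2=2063.12, CA^2=1849.85
Sorted: [65.65, 1849.85, 2063.12]
By sides: Scalene, By angles: Obtuse

Scalene, Obtuse


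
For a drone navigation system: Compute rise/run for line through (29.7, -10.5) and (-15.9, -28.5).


slope = (y2-y1)/(x2-x1) = ((-28.5)-(-10.5))/((-15.9)-29.7) = (-18)/(-45.6) = 0.3947

0.3947


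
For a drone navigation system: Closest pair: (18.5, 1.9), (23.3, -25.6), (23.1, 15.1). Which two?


d(P0,P1) = 27.9158, d(P0,P2) = 13.9786, d(P1,P2) = 40.7005
Closest: P0 and P2

Closest pair: (18.5, 1.9) and (23.1, 15.1), distance = 13.9786


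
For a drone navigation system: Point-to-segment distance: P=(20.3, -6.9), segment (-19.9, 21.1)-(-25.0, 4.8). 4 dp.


Project P onto AB: t = 0.8618 (clamped to [0,1])
Closest point on segment: (-24.2951, 7.0531)
Distance: 46.7269

46.7269


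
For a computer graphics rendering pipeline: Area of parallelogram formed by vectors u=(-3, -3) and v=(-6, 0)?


|u x v| = |(-3)*0 - (-3)*(-6)|
= |0 - 18| = 18

18


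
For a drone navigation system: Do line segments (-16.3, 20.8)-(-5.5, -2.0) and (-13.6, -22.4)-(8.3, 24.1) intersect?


Cross products: d1=1071.63, d2=70.11, d3=-405, d4=596.52
d1*d2 < 0 and d3*d4 < 0? no

No, they don't intersect


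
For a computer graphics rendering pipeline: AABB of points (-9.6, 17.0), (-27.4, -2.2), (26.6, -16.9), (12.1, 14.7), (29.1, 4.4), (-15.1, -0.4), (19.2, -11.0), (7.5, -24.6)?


x range: [-27.4, 29.1]
y range: [-24.6, 17]
Bounding box: (-27.4,-24.6) to (29.1,17)

(-27.4,-24.6) to (29.1,17)


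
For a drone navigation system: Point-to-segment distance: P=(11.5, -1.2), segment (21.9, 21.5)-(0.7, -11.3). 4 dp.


Project P onto AB: t = 0.6327 (clamped to [0,1])
Closest point on segment: (8.4868, 0.7475)
Distance: 3.5878

3.5878


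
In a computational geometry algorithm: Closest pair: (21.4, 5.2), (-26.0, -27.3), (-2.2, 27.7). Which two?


d(P0,P1) = 57.4718, d(P0,P2) = 32.6069, d(P1,P2) = 59.9286
Closest: P0 and P2

Closest pair: (21.4, 5.2) and (-2.2, 27.7), distance = 32.6069


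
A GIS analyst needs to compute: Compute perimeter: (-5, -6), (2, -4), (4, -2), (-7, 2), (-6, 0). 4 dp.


Sides: (-5, -6)->(2, -4): sqrt(53) = 7.28011, (2, -4)->(4, -2): sqrt(8) = 2.828427, (4, -2)->(-7, 2): sqrt(137) = 11.7047, (-7, 2)->(-6, 0): sqrt(5) = 2.236068, (-6, 0)->(-5, -6): sqrt(37) = 6.082763
Sum = 30.132068
Perimeter = 30.1321

30.1321


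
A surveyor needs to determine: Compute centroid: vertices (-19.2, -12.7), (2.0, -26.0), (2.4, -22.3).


Centroid = ((x_A+x_B+x_C)/3, (y_A+y_B+y_C)/3)
= (((-19.2)+2+2.4)/3, ((-12.7)+(-26)+(-22.3))/3)
= (-4.9333, -20.3333)

(-4.9333, -20.3333)


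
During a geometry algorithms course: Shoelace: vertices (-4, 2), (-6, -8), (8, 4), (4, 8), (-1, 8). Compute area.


Shoelace sum: ((-4)*(-8) - (-6)*2) + ((-6)*4 - 8*(-8)) + (8*8 - 4*4) + (4*8 - (-1)*8) + ((-1)*2 - (-4)*8)
= 202
Area = |202|/2 = 101

101


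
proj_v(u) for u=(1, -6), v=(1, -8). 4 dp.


u.v = 49, |v| = sqrt(65) = 8.0623
Scalar projection = u.v / |v| = 49 / sqrt(65) = 6.0777

6.0777


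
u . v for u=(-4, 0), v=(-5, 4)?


u . v = u_x*v_x + u_y*v_y = (-4)*(-5) + 0*4
= 20 + 0 = 20

20


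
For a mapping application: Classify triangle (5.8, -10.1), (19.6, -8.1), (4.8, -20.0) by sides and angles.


Side lengths squared: AB^2=194.44, BC^2=360.65, CA^2=99.01
Sorted: [99.01, 194.44, 360.65]
By sides: Scalene, By angles: Obtuse

Scalene, Obtuse


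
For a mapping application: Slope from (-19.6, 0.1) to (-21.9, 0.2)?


slope = (y2-y1)/(x2-x1) = (0.2-0.1)/((-21.9)-(-19.6)) = 0.1/(-2.3) = -0.0435

-0.0435


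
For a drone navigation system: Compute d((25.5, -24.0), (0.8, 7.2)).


dx=-24.7, dy=31.2
d^2 = (-24.7)^2 + 31.2^2 = 1583.53
d = sqrt(1583.53) = 39.7936

39.7936


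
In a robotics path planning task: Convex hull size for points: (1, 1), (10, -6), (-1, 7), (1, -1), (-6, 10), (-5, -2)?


Convex hull vertices (CCW): (-6, 10), (-5, -2), (10, -6), (-1, 7)
Count = 4

4


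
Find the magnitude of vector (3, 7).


|u| = sqrt(3^2 + 7^2) = sqrt(58) = 7.6158

7.6158


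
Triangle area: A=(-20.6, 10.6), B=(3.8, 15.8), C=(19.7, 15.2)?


Area = |x_A(y_B-y_C) + x_B(y_C-y_A) + x_C(y_A-y_B)|/2
= |(-12.36) + 17.48 + (-102.44)|/2
= 97.32/2 = 48.66

48.66


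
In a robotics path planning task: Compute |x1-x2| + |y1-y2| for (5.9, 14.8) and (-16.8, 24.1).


|5.9-(-16.8)| + |14.8-24.1| = 22.7 + 9.3 = 32

32


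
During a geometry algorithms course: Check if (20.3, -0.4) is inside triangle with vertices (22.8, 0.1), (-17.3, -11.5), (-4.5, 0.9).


Cross products: AB x AP = -8.95, BC x BP = -324.16, CA x CP = -15.65
All same sign? yes

Yes, inside


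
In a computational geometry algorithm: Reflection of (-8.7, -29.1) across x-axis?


Reflection over x-axis: (x,y) -> (x,-y)
(-8.7, -29.1) -> (-8.7, 29.1)

(-8.7, 29.1)


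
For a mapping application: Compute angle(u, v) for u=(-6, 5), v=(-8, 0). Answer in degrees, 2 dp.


u.v = 48, |u| = sqrt(61) = 7.8102, |v| = sqrt(64) = 8
cos(theta) = u.v/(|u||v|) = 48/sqrt(3904) = 0.768221
theta = acos(0.768221) = 39.81 degrees

39.81 degrees


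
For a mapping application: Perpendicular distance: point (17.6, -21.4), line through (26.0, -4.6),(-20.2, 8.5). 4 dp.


|cross product| = 886.2
|line direction| = sqrt(2306.05) = 48.0213
Distance = 886.2/sqrt(2306.05) = 18.4543

18.4543


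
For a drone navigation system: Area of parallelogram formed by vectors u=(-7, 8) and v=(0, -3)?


|u x v| = |(-7)*(-3) - 8*0|
= |21 - 0| = 21

21


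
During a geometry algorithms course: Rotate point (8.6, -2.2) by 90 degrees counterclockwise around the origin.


90° CCW: (x,y) -> (-y, x)
(8.6,-2.2) -> (2.2, 8.6)

(2.2, 8.6)


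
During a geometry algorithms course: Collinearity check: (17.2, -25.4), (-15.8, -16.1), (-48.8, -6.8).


Cross product: ((-15.8)-17.2)*((-6.8)-(-25.4)) - ((-16.1)-(-25.4))*((-48.8)-17.2)
= 0

Yes, collinear


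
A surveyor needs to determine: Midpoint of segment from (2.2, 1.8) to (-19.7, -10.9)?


M = ((2.2+(-19.7))/2, (1.8+(-10.9))/2)
= (-8.75, -4.55)

(-8.75, -4.55)


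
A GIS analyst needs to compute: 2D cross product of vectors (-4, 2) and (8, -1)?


u x v = u_x*v_y - u_y*v_x = (-4)*(-1) - 2*8
= 4 - 16 = -12

-12


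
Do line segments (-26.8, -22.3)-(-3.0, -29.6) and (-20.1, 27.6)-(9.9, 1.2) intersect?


Cross products: d1=-1673.88, d2=-1264.56, d3=1236.53, d4=827.21
d1*d2 < 0 and d3*d4 < 0? no

No, they don't intersect


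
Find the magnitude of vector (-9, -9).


|u| = sqrt((-9)^2 + (-9)^2) = sqrt(162) = 12.7279

12.7279


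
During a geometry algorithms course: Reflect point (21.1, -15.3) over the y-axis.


Reflection over y-axis: (x,y) -> (-x,y)
(21.1, -15.3) -> (-21.1, -15.3)

(-21.1, -15.3)


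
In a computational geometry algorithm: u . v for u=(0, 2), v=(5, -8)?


u . v = u_x*v_x + u_y*v_y = 0*5 + 2*(-8)
= 0 + (-16) = -16

-16


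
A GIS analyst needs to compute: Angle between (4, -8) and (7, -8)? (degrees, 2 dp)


u.v = 92, |u| = sqrt(80) = 8.9443, |v| = sqrt(113) = 10.6301
cos(theta) = u.v/(|u||v|) = 92/sqrt(9040) = 0.967617
theta = acos(0.967617) = 14.62 degrees

14.62 degrees


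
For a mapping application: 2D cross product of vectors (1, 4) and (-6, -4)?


u x v = u_x*v_y - u_y*v_x = 1*(-4) - 4*(-6)
= (-4) - (-24) = 20

20


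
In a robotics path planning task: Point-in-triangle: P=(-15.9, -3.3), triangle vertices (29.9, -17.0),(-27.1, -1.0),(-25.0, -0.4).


Cross products: AB x AP = -48.1, BC x BP = -11.55, CA x CP = -8.15
All same sign? yes

Yes, inside


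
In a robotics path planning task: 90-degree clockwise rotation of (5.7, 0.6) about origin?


90° CW: (x,y) -> (y, -x)
(5.7,0.6) -> (0.6, -5.7)

(0.6, -5.7)


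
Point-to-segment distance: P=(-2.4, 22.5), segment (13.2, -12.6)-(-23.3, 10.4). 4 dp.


Project P onto AB: t = 0.7397 (clamped to [0,1])
Closest point on segment: (-13.7977, 4.4123)
Distance: 21.3793

21.3793


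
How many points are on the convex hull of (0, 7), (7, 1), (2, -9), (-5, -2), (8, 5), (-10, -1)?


Convex hull vertices (CCW): (-10, -1), (2, -9), (7, 1), (8, 5), (0, 7)
Count = 5

5


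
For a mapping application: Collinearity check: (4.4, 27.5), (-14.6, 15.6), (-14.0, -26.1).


Cross product: ((-14.6)-4.4)*((-26.1)-27.5) - (15.6-27.5)*((-14)-4.4)
= 799.44

No, not collinear


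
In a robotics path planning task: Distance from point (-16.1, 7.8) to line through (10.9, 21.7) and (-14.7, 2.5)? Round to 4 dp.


|cross product| = 162.56
|line direction| = sqrt(1024) = 32
Distance = 162.56/sqrt(1024) = 5.08

5.08


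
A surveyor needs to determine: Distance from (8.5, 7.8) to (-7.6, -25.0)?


dx=-16.1, dy=-32.8
d^2 = (-16.1)^2 + (-32.8)^2 = 1335.05
d = sqrt(1335.05) = 36.5383

36.5383


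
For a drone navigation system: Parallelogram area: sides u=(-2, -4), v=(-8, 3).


|u x v| = |(-2)*3 - (-4)*(-8)|
= |(-6) - 32| = 38

38


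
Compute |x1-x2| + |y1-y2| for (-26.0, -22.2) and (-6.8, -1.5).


|(-26)-(-6.8)| + |(-22.2)-(-1.5)| = 19.2 + 20.7 = 39.9

39.9


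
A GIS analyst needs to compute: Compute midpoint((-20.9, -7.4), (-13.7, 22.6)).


M = (((-20.9)+(-13.7))/2, ((-7.4)+22.6)/2)
= (-17.3, 7.6)

(-17.3, 7.6)


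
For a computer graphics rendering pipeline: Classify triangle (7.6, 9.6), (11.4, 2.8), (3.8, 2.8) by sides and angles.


Side lengths squared: AB^2=60.68, BC^2=57.76, CA^2=60.68
Sorted: [57.76, 60.68, 60.68]
By sides: Isosceles, By angles: Acute

Isosceles, Acute


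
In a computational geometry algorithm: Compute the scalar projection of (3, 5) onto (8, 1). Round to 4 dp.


u.v = 29, |v| = sqrt(65) = 8.0623
Scalar projection = u.v / |v| = 29 / sqrt(65) = 3.597

3.597


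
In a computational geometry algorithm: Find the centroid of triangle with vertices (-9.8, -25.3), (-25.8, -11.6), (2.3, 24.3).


Centroid = ((x_A+x_B+x_C)/3, (y_A+y_B+y_C)/3)
= (((-9.8)+(-25.8)+2.3)/3, ((-25.3)+(-11.6)+24.3)/3)
= (-11.1, -4.2)

(-11.1, -4.2)


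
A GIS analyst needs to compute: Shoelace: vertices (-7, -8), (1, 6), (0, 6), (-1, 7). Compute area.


Shoelace sum: ((-7)*6 - 1*(-8)) + (1*6 - 0*6) + (0*7 - (-1)*6) + ((-1)*(-8) - (-7)*7)
= 35
Area = |35|/2 = 17.5

17.5


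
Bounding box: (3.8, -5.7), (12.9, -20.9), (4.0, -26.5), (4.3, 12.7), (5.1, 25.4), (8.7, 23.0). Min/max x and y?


x range: [3.8, 12.9]
y range: [-26.5, 25.4]
Bounding box: (3.8,-26.5) to (12.9,25.4)

(3.8,-26.5) to (12.9,25.4)


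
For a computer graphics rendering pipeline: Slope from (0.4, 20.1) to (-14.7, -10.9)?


slope = (y2-y1)/(x2-x1) = ((-10.9)-20.1)/((-14.7)-0.4) = (-31)/(-15.1) = 2.053

2.053


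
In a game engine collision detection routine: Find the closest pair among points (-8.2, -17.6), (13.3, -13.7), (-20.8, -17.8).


d(P0,P1) = 21.8509, d(P0,P2) = 12.6016, d(P1,P2) = 34.3456
Closest: P0 and P2

Closest pair: (-8.2, -17.6) and (-20.8, -17.8), distance = 12.6016


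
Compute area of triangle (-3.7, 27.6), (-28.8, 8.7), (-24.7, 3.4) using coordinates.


Area = |x_A(y_B-y_C) + x_B(y_C-y_A) + x_C(y_A-y_B)|/2
= |(-19.61) + 696.96 + (-466.83)|/2
= 210.52/2 = 105.26

105.26


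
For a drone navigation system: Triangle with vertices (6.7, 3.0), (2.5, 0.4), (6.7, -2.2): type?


Side lengths squared: AB^2=24.4, BC^2=24.4, CA^2=27.04
Sorted: [24.4, 24.4, 27.04]
By sides: Isosceles, By angles: Acute

Isosceles, Acute


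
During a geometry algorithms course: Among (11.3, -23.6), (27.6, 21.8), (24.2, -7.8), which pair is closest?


d(P0,P1) = 48.2374, d(P0,P2) = 20.3973, d(P1,P2) = 29.7946
Closest: P0 and P2

Closest pair: (11.3, -23.6) and (24.2, -7.8), distance = 20.3973


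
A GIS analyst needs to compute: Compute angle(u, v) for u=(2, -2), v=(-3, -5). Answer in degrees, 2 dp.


u.v = 4, |u| = sqrt(8) = 2.8284, |v| = sqrt(34) = 5.831
cos(theta) = u.v/(|u||v|) = 4/sqrt(272) = 0.242536
theta = acos(0.242536) = 75.96 degrees

75.96 degrees


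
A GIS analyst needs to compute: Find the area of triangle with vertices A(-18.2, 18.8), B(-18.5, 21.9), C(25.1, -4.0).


Area = |x_A(y_B-y_C) + x_B(y_C-y_A) + x_C(y_A-y_B)|/2
= |(-471.38) + 421.8 + (-77.81)|/2
= 127.39/2 = 63.695

63.695


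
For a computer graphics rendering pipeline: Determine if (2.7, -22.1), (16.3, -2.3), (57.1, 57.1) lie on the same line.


Cross product: (16.3-2.7)*(57.1-(-22.1)) - ((-2.3)-(-22.1))*(57.1-2.7)
= 0

Yes, collinear


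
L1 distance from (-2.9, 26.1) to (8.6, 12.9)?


|(-2.9)-8.6| + |26.1-12.9| = 11.5 + 13.2 = 24.7

24.7


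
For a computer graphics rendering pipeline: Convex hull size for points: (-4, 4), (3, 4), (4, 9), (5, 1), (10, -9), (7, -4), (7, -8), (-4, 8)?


Convex hull vertices (CCW): (-4, 4), (7, -8), (10, -9), (4, 9), (-4, 8)
Count = 5

5


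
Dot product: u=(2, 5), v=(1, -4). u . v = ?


u . v = u_x*v_x + u_y*v_y = 2*1 + 5*(-4)
= 2 + (-20) = -18

-18


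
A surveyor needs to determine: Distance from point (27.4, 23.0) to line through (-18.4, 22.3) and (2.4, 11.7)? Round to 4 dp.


|cross product| = 500.04
|line direction| = sqrt(545) = 23.3452
Distance = 500.04/sqrt(545) = 21.4194

21.4194


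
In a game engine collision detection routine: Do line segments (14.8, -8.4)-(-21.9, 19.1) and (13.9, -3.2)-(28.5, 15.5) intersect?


Cross products: d1=-92.75, d2=995.04, d3=-166.09, d4=-1253.88
d1*d2 < 0 and d3*d4 < 0? no

No, they don't intersect


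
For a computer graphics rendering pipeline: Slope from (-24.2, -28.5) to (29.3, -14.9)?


slope = (y2-y1)/(x2-x1) = ((-14.9)-(-28.5))/(29.3-(-24.2)) = 13.6/53.5 = 0.2542

0.2542


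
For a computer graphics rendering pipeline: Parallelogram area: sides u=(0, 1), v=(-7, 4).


|u x v| = |0*4 - 1*(-7)|
= |0 - (-7)| = 7

7


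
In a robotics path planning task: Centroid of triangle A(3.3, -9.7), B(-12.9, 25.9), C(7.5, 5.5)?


Centroid = ((x_A+x_B+x_C)/3, (y_A+y_B+y_C)/3)
= ((3.3+(-12.9)+7.5)/3, ((-9.7)+25.9+5.5)/3)
= (-0.7, 7.2333)

(-0.7, 7.2333)


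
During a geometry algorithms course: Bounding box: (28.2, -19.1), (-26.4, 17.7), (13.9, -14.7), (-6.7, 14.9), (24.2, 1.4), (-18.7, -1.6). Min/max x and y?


x range: [-26.4, 28.2]
y range: [-19.1, 17.7]
Bounding box: (-26.4,-19.1) to (28.2,17.7)

(-26.4,-19.1) to (28.2,17.7)


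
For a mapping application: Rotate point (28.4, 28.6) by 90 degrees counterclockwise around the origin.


90° CCW: (x,y) -> (-y, x)
(28.4,28.6) -> (-28.6, 28.4)

(-28.6, 28.4)


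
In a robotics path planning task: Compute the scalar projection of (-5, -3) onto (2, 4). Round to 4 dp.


u.v = -22, |v| = sqrt(20) = 4.4721
Scalar projection = u.v / |v| = -22 / sqrt(20) = -4.9193

-4.9193


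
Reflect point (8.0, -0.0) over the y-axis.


Reflection over y-axis: (x,y) -> (-x,y)
(8, 0) -> (-8, 0)

(-8, 0)


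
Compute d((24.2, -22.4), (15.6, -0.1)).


dx=-8.6, dy=22.3
d^2 = (-8.6)^2 + 22.3^2 = 571.25
d = sqrt(571.25) = 23.9008

23.9008


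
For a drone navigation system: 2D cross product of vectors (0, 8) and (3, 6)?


u x v = u_x*v_y - u_y*v_x = 0*6 - 8*3
= 0 - 24 = -24

-24


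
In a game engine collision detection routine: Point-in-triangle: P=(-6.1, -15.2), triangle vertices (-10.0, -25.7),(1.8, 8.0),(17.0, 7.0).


Cross products: AB x AP = -7.53, BC x BP = -360.54, CA x CP = -155.97
All same sign? yes

Yes, inside


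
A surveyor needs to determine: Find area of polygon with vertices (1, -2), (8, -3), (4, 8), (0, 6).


Shoelace sum: (1*(-3) - 8*(-2)) + (8*8 - 4*(-3)) + (4*6 - 0*8) + (0*(-2) - 1*6)
= 107
Area = |107|/2 = 53.5

53.5


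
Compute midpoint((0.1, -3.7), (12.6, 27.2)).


M = ((0.1+12.6)/2, ((-3.7)+27.2)/2)
= (6.35, 11.75)

(6.35, 11.75)


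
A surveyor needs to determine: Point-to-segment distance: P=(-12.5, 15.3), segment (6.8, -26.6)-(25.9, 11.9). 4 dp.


Project P onto AB: t = 0.6738 (clamped to [0,1])
Closest point on segment: (19.6693, -0.6593)
Distance: 35.9105

35.9105


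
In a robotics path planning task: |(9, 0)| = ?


|u| = sqrt(9^2 + 0^2) = sqrt(81) = 9

9


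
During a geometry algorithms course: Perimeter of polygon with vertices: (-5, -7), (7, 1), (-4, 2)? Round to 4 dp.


Sides: (-5, -7)->(7, 1): sqrt(208) = 14.422205, (7, 1)->(-4, 2): sqrt(122) = 11.045361, (-4, 2)->(-5, -7): sqrt(82) = 9.055385
Sum = 34.522951
Perimeter = 34.523

34.523


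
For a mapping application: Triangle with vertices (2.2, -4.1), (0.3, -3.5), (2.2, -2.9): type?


Side lengths squared: AB^2=3.97, BC^2=3.97, CA^2=1.44
Sorted: [1.44, 3.97, 3.97]
By sides: Isosceles, By angles: Acute

Isosceles, Acute


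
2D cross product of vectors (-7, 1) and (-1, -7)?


u x v = u_x*v_y - u_y*v_x = (-7)*(-7) - 1*(-1)
= 49 - (-1) = 50

50


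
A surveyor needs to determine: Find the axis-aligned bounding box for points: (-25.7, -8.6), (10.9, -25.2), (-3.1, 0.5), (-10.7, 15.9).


x range: [-25.7, 10.9]
y range: [-25.2, 15.9]
Bounding box: (-25.7,-25.2) to (10.9,15.9)

(-25.7,-25.2) to (10.9,15.9)


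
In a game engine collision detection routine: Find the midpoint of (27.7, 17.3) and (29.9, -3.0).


M = ((27.7+29.9)/2, (17.3+(-3))/2)
= (28.8, 7.15)

(28.8, 7.15)


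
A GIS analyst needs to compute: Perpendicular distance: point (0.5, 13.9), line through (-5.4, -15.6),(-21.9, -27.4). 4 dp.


|cross product| = 417.13
|line direction| = sqrt(411.49) = 20.2852
Distance = 417.13/sqrt(411.49) = 20.5633

20.5633


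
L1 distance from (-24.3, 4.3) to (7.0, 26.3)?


|(-24.3)-7| + |4.3-26.3| = 31.3 + 22 = 53.3

53.3


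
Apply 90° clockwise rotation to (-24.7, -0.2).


90° CW: (x,y) -> (y, -x)
(-24.7,-0.2) -> (-0.2, 24.7)

(-0.2, 24.7)


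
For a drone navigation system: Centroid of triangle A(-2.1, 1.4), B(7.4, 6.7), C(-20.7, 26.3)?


Centroid = ((x_A+x_B+x_C)/3, (y_A+y_B+y_C)/3)
= (((-2.1)+7.4+(-20.7))/3, (1.4+6.7+26.3)/3)
= (-5.1333, 11.4667)

(-5.1333, 11.4667)


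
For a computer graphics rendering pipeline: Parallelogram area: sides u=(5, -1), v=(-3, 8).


|u x v| = |5*8 - (-1)*(-3)|
= |40 - 3| = 37

37


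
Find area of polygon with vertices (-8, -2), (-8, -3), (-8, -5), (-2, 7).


Shoelace sum: ((-8)*(-3) - (-8)*(-2)) + ((-8)*(-5) - (-8)*(-3)) + ((-8)*7 - (-2)*(-5)) + ((-2)*(-2) - (-8)*7)
= 18
Area = |18|/2 = 9

9


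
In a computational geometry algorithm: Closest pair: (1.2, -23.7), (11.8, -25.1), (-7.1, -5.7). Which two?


d(P0,P1) = 10.6921, d(P0,P2) = 19.8215, d(P1,P2) = 27.0845
Closest: P0 and P1

Closest pair: (1.2, -23.7) and (11.8, -25.1), distance = 10.6921


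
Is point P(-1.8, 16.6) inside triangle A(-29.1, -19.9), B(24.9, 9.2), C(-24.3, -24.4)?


Cross products: AB x AP = 1176.57, BC x BP = -1261.2, CA x CP = -298.05
All same sign? no

No, outside


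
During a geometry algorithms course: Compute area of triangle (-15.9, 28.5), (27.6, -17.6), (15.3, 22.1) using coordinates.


Area = |x_A(y_B-y_C) + x_B(y_C-y_A) + x_C(y_A-y_B)|/2
= |631.23 + (-176.64) + 705.33|/2
= 1159.92/2 = 579.96

579.96


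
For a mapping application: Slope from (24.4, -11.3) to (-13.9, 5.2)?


slope = (y2-y1)/(x2-x1) = (5.2-(-11.3))/((-13.9)-24.4) = 16.5/(-38.3) = -0.4308

-0.4308


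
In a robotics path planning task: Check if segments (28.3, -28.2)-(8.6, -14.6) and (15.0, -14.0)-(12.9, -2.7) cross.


Cross products: d1=-120.47, d2=73.58, d3=-98.86, d4=-292.91
d1*d2 < 0 and d3*d4 < 0? no

No, they don't intersect


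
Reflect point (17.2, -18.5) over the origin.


Reflection over origin: (x,y) -> (-x,-y)
(17.2, -18.5) -> (-17.2, 18.5)

(-17.2, 18.5)


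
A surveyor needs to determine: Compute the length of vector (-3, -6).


|u| = sqrt((-3)^2 + (-6)^2) = sqrt(45) = 6.7082

6.7082


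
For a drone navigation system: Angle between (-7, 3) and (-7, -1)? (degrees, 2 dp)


u.v = 46, |u| = sqrt(58) = 7.6158, |v| = sqrt(50) = 7.0711
cos(theta) = u.v/(|u||v|) = 46/sqrt(2900) = 0.854199
theta = acos(0.854199) = 31.33 degrees

31.33 degrees
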